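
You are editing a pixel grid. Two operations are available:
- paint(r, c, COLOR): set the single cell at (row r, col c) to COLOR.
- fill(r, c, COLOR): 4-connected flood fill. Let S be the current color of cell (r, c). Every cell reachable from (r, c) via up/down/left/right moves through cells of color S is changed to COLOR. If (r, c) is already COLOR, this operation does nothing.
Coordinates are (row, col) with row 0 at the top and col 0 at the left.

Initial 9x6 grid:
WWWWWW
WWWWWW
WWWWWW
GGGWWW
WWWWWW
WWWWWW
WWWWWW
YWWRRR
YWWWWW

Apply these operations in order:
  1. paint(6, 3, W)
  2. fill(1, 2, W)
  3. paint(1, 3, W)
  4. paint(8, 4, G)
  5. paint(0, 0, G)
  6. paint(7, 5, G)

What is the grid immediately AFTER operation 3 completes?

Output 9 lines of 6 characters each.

After op 1 paint(6,3,W):
WWWWWW
WWWWWW
WWWWWW
GGGWWW
WWWWWW
WWWWWW
WWWWWW
YWWRRR
YWWWWW
After op 2 fill(1,2,W) [0 cells changed]:
WWWWWW
WWWWWW
WWWWWW
GGGWWW
WWWWWW
WWWWWW
WWWWWW
YWWRRR
YWWWWW
After op 3 paint(1,3,W):
WWWWWW
WWWWWW
WWWWWW
GGGWWW
WWWWWW
WWWWWW
WWWWWW
YWWRRR
YWWWWW

Answer: WWWWWW
WWWWWW
WWWWWW
GGGWWW
WWWWWW
WWWWWW
WWWWWW
YWWRRR
YWWWWW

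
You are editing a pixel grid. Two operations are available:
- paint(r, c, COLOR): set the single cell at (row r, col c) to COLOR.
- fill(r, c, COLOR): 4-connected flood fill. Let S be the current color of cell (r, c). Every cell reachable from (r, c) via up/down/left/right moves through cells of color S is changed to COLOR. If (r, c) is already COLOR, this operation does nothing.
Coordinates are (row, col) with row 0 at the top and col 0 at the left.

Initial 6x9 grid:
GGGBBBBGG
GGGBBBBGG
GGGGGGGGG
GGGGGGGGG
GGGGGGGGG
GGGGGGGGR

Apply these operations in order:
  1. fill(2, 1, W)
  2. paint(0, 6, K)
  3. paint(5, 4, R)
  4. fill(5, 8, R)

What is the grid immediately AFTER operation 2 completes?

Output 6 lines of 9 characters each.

Answer: WWWBBBKWW
WWWBBBBWW
WWWWWWWWW
WWWWWWWWW
WWWWWWWWW
WWWWWWWWR

Derivation:
After op 1 fill(2,1,W) [45 cells changed]:
WWWBBBBWW
WWWBBBBWW
WWWWWWWWW
WWWWWWWWW
WWWWWWWWW
WWWWWWWWR
After op 2 paint(0,6,K):
WWWBBBKWW
WWWBBBBWW
WWWWWWWWW
WWWWWWWWW
WWWWWWWWW
WWWWWWWWR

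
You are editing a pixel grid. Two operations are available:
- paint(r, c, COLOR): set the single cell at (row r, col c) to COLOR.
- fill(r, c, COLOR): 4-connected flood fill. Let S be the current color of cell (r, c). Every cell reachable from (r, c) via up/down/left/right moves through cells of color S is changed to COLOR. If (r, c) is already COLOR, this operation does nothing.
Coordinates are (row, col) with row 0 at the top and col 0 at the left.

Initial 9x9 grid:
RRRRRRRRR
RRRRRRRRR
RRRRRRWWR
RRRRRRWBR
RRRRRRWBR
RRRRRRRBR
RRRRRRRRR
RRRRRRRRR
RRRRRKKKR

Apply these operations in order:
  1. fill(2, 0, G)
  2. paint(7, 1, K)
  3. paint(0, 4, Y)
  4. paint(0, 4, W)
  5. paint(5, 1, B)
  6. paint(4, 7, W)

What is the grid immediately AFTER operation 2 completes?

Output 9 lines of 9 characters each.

Answer: GGGGGGGGG
GGGGGGGGG
GGGGGGWWG
GGGGGGWBG
GGGGGGWBG
GGGGGGGBG
GGGGGGGGG
GKGGGGGGG
GGGGGKKKG

Derivation:
After op 1 fill(2,0,G) [71 cells changed]:
GGGGGGGGG
GGGGGGGGG
GGGGGGWWG
GGGGGGWBG
GGGGGGWBG
GGGGGGGBG
GGGGGGGGG
GGGGGGGGG
GGGGGKKKG
After op 2 paint(7,1,K):
GGGGGGGGG
GGGGGGGGG
GGGGGGWWG
GGGGGGWBG
GGGGGGWBG
GGGGGGGBG
GGGGGGGGG
GKGGGGGGG
GGGGGKKKG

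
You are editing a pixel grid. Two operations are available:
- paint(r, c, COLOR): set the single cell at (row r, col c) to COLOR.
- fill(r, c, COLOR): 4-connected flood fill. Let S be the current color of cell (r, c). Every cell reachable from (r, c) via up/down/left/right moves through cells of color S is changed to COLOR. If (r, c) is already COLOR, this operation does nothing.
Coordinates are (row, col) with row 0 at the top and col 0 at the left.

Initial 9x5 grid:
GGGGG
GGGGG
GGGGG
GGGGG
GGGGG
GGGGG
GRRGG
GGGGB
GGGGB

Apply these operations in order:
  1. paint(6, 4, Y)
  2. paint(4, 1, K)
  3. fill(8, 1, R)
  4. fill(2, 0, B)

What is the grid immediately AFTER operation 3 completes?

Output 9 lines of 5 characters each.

Answer: RRRRR
RRRRR
RRRRR
RRRRR
RKRRR
RRRRR
RRRRY
RRRRB
RRRRB

Derivation:
After op 1 paint(6,4,Y):
GGGGG
GGGGG
GGGGG
GGGGG
GGGGG
GGGGG
GRRGY
GGGGB
GGGGB
After op 2 paint(4,1,K):
GGGGG
GGGGG
GGGGG
GGGGG
GKGGG
GGGGG
GRRGY
GGGGB
GGGGB
After op 3 fill(8,1,R) [39 cells changed]:
RRRRR
RRRRR
RRRRR
RRRRR
RKRRR
RRRRR
RRRRY
RRRRB
RRRRB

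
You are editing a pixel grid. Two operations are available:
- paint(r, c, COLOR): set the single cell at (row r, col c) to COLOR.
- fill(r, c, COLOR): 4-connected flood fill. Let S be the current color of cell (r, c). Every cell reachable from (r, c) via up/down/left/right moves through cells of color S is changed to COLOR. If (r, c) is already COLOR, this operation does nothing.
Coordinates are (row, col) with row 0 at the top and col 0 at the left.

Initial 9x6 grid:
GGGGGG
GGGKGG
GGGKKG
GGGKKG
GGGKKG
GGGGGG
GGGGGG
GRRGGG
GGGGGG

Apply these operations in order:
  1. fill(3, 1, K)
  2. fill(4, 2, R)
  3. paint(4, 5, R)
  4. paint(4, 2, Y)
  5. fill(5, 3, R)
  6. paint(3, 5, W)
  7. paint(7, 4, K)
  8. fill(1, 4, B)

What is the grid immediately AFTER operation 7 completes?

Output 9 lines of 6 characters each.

After op 1 fill(3,1,K) [45 cells changed]:
KKKKKK
KKKKKK
KKKKKK
KKKKKK
KKKKKK
KKKKKK
KKKKKK
KRRKKK
KKKKKK
After op 2 fill(4,2,R) [52 cells changed]:
RRRRRR
RRRRRR
RRRRRR
RRRRRR
RRRRRR
RRRRRR
RRRRRR
RRRRRR
RRRRRR
After op 3 paint(4,5,R):
RRRRRR
RRRRRR
RRRRRR
RRRRRR
RRRRRR
RRRRRR
RRRRRR
RRRRRR
RRRRRR
After op 4 paint(4,2,Y):
RRRRRR
RRRRRR
RRRRRR
RRRRRR
RRYRRR
RRRRRR
RRRRRR
RRRRRR
RRRRRR
After op 5 fill(5,3,R) [0 cells changed]:
RRRRRR
RRRRRR
RRRRRR
RRRRRR
RRYRRR
RRRRRR
RRRRRR
RRRRRR
RRRRRR
After op 6 paint(3,5,W):
RRRRRR
RRRRRR
RRRRRR
RRRRRW
RRYRRR
RRRRRR
RRRRRR
RRRRRR
RRRRRR
After op 7 paint(7,4,K):
RRRRRR
RRRRRR
RRRRRR
RRRRRW
RRYRRR
RRRRRR
RRRRRR
RRRRKR
RRRRRR

Answer: RRRRRR
RRRRRR
RRRRRR
RRRRRW
RRYRRR
RRRRRR
RRRRRR
RRRRKR
RRRRRR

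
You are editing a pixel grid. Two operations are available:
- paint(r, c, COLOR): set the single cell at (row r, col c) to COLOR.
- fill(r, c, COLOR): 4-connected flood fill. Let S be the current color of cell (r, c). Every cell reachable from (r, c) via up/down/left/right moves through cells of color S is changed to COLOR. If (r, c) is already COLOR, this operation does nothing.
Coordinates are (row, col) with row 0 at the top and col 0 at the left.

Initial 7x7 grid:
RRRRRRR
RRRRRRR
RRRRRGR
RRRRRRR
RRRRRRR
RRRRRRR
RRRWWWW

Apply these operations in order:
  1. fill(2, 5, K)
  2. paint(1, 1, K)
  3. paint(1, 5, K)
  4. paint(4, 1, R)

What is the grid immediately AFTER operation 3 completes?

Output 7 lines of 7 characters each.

After op 1 fill(2,5,K) [1 cells changed]:
RRRRRRR
RRRRRRR
RRRRRKR
RRRRRRR
RRRRRRR
RRRRRRR
RRRWWWW
After op 2 paint(1,1,K):
RRRRRRR
RKRRRRR
RRRRRKR
RRRRRRR
RRRRRRR
RRRRRRR
RRRWWWW
After op 3 paint(1,5,K):
RRRRRRR
RKRRRKR
RRRRRKR
RRRRRRR
RRRRRRR
RRRRRRR
RRRWWWW

Answer: RRRRRRR
RKRRRKR
RRRRRKR
RRRRRRR
RRRRRRR
RRRRRRR
RRRWWWW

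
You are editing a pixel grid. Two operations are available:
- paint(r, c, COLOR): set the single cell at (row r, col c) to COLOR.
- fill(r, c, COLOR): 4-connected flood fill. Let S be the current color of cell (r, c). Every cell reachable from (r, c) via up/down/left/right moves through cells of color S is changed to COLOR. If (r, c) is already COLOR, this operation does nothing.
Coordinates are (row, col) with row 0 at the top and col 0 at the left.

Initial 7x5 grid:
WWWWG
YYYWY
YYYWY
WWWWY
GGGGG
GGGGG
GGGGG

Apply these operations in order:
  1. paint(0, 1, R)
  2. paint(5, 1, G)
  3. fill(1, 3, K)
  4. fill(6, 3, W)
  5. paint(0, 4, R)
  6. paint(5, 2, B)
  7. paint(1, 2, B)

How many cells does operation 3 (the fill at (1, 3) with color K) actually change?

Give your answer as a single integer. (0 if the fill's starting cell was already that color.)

Answer: 8

Derivation:
After op 1 paint(0,1,R):
WRWWG
YYYWY
YYYWY
WWWWY
GGGGG
GGGGG
GGGGG
After op 2 paint(5,1,G):
WRWWG
YYYWY
YYYWY
WWWWY
GGGGG
GGGGG
GGGGG
After op 3 fill(1,3,K) [8 cells changed]:
WRKKG
YYYKY
YYYKY
KKKKY
GGGGG
GGGGG
GGGGG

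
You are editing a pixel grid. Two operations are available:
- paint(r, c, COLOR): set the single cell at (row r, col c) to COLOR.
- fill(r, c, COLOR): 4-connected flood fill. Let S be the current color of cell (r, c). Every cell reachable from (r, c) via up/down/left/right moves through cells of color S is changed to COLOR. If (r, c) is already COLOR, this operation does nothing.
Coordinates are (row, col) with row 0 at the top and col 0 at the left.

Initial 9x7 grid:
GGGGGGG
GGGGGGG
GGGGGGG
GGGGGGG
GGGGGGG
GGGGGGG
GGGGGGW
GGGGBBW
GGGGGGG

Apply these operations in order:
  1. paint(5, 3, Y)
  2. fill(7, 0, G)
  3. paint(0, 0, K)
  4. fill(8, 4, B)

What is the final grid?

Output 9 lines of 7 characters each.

Answer: KBBBBBB
BBBBBBB
BBBBBBB
BBBBBBB
BBBBBBB
BBBYBBB
BBBBBBW
BBBBBBW
BBBBBBB

Derivation:
After op 1 paint(5,3,Y):
GGGGGGG
GGGGGGG
GGGGGGG
GGGGGGG
GGGGGGG
GGGYGGG
GGGGGGW
GGGGBBW
GGGGGGG
After op 2 fill(7,0,G) [0 cells changed]:
GGGGGGG
GGGGGGG
GGGGGGG
GGGGGGG
GGGGGGG
GGGYGGG
GGGGGGW
GGGGBBW
GGGGGGG
After op 3 paint(0,0,K):
KGGGGGG
GGGGGGG
GGGGGGG
GGGGGGG
GGGGGGG
GGGYGGG
GGGGGGW
GGGGBBW
GGGGGGG
After op 4 fill(8,4,B) [57 cells changed]:
KBBBBBB
BBBBBBB
BBBBBBB
BBBBBBB
BBBBBBB
BBBYBBB
BBBBBBW
BBBBBBW
BBBBBBB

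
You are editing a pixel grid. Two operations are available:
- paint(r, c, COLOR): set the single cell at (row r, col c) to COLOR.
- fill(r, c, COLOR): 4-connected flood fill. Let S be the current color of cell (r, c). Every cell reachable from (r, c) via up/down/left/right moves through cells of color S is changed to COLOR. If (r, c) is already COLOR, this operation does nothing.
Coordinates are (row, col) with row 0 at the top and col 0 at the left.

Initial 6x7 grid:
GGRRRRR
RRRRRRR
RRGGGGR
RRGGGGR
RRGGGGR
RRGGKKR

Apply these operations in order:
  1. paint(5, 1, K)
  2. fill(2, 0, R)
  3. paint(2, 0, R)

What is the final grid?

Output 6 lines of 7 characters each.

After op 1 paint(5,1,K):
GGRRRRR
RRRRRRR
RRGGGGR
RRGGGGR
RRGGGGR
RKGGKKR
After op 2 fill(2,0,R) [0 cells changed]:
GGRRRRR
RRRRRRR
RRGGGGR
RRGGGGR
RRGGGGR
RKGGKKR
After op 3 paint(2,0,R):
GGRRRRR
RRRRRRR
RRGGGGR
RRGGGGR
RRGGGGR
RKGGKKR

Answer: GGRRRRR
RRRRRRR
RRGGGGR
RRGGGGR
RRGGGGR
RKGGKKR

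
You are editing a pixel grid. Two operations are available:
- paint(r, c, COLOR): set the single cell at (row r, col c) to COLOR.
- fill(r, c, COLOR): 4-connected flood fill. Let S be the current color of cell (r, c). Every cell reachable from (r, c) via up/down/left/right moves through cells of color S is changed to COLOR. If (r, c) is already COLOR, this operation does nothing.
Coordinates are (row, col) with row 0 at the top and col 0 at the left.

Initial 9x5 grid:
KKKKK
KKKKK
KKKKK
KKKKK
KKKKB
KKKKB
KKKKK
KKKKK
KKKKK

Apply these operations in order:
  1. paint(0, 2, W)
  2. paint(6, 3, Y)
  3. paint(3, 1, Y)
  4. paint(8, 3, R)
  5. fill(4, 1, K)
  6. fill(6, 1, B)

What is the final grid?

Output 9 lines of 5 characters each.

After op 1 paint(0,2,W):
KKWKK
KKKKK
KKKKK
KKKKK
KKKKB
KKKKB
KKKKK
KKKKK
KKKKK
After op 2 paint(6,3,Y):
KKWKK
KKKKK
KKKKK
KKKKK
KKKKB
KKKKB
KKKYK
KKKKK
KKKKK
After op 3 paint(3,1,Y):
KKWKK
KKKKK
KKKKK
KYKKK
KKKKB
KKKKB
KKKYK
KKKKK
KKKKK
After op 4 paint(8,3,R):
KKWKK
KKKKK
KKKKK
KYKKK
KKKKB
KKKKB
KKKYK
KKKKK
KKKRK
After op 5 fill(4,1,K) [0 cells changed]:
KKWKK
KKKKK
KKKKK
KYKKK
KKKKB
KKKKB
KKKYK
KKKKK
KKKRK
After op 6 fill(6,1,B) [39 cells changed]:
BBWBB
BBBBB
BBBBB
BYBBB
BBBBB
BBBBB
BBBYB
BBBBB
BBBRB

Answer: BBWBB
BBBBB
BBBBB
BYBBB
BBBBB
BBBBB
BBBYB
BBBBB
BBBRB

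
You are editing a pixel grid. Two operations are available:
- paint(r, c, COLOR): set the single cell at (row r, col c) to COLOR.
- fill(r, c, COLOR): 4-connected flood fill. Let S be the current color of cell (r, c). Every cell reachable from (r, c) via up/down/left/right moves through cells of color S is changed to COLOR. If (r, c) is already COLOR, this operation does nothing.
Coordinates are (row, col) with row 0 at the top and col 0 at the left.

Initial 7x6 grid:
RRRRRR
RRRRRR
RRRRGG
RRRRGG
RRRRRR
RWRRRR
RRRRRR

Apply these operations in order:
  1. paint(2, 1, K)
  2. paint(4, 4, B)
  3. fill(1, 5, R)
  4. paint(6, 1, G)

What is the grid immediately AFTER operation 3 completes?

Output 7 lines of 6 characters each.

After op 1 paint(2,1,K):
RRRRRR
RRRRRR
RKRRGG
RRRRGG
RRRRRR
RWRRRR
RRRRRR
After op 2 paint(4,4,B):
RRRRRR
RRRRRR
RKRRGG
RRRRGG
RRRRBR
RWRRRR
RRRRRR
After op 3 fill(1,5,R) [0 cells changed]:
RRRRRR
RRRRRR
RKRRGG
RRRRGG
RRRRBR
RWRRRR
RRRRRR

Answer: RRRRRR
RRRRRR
RKRRGG
RRRRGG
RRRRBR
RWRRRR
RRRRRR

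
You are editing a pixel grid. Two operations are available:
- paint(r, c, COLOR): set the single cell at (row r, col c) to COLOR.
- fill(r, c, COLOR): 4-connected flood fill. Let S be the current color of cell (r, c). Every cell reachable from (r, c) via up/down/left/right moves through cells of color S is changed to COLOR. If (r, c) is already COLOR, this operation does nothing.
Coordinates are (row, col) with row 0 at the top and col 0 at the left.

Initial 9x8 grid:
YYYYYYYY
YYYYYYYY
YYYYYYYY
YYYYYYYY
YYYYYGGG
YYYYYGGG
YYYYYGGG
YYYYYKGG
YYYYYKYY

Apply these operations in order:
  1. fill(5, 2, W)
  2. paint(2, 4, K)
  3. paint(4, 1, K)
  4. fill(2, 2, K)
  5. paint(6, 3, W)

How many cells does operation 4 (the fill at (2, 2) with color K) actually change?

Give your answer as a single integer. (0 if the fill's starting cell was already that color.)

Answer: 55

Derivation:
After op 1 fill(5,2,W) [57 cells changed]:
WWWWWWWW
WWWWWWWW
WWWWWWWW
WWWWWWWW
WWWWWGGG
WWWWWGGG
WWWWWGGG
WWWWWKGG
WWWWWKYY
After op 2 paint(2,4,K):
WWWWWWWW
WWWWWWWW
WWWWKWWW
WWWWWWWW
WWWWWGGG
WWWWWGGG
WWWWWGGG
WWWWWKGG
WWWWWKYY
After op 3 paint(4,1,K):
WWWWWWWW
WWWWWWWW
WWWWKWWW
WWWWWWWW
WKWWWGGG
WWWWWGGG
WWWWWGGG
WWWWWKGG
WWWWWKYY
After op 4 fill(2,2,K) [55 cells changed]:
KKKKKKKK
KKKKKKKK
KKKKKKKK
KKKKKKKK
KKKKKGGG
KKKKKGGG
KKKKKGGG
KKKKKKGG
KKKKKKYY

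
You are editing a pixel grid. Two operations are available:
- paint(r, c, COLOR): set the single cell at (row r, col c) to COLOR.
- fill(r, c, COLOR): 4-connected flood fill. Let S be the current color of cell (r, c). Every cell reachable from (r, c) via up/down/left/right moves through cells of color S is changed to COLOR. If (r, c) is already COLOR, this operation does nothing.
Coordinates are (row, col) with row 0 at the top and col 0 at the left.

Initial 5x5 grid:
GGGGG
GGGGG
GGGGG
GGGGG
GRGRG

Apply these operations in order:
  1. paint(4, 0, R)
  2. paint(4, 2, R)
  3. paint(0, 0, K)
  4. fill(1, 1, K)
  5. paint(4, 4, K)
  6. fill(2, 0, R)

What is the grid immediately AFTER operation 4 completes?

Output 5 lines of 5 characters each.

Answer: KKKKK
KKKKK
KKKKK
KKKKK
RRRRK

Derivation:
After op 1 paint(4,0,R):
GGGGG
GGGGG
GGGGG
GGGGG
RRGRG
After op 2 paint(4,2,R):
GGGGG
GGGGG
GGGGG
GGGGG
RRRRG
After op 3 paint(0,0,K):
KGGGG
GGGGG
GGGGG
GGGGG
RRRRG
After op 4 fill(1,1,K) [20 cells changed]:
KKKKK
KKKKK
KKKKK
KKKKK
RRRRK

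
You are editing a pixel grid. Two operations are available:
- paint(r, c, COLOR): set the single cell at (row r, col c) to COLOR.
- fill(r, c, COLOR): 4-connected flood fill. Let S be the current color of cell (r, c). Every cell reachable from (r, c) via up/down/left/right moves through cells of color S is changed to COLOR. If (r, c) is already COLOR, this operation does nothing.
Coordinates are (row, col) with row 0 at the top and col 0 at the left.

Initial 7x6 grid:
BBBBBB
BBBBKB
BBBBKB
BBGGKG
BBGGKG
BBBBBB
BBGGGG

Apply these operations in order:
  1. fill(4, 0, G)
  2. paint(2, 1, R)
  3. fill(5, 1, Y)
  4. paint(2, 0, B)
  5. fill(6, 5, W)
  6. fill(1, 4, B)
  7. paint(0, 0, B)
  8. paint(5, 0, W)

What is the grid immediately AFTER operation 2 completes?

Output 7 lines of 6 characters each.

Answer: GGGGGG
GGGGKG
GRGGKG
GGGGKG
GGGGKG
GGGGGG
GGGGGG

Derivation:
After op 1 fill(4,0,G) [28 cells changed]:
GGGGGG
GGGGKG
GGGGKG
GGGGKG
GGGGKG
GGGGGG
GGGGGG
After op 2 paint(2,1,R):
GGGGGG
GGGGKG
GRGGKG
GGGGKG
GGGGKG
GGGGGG
GGGGGG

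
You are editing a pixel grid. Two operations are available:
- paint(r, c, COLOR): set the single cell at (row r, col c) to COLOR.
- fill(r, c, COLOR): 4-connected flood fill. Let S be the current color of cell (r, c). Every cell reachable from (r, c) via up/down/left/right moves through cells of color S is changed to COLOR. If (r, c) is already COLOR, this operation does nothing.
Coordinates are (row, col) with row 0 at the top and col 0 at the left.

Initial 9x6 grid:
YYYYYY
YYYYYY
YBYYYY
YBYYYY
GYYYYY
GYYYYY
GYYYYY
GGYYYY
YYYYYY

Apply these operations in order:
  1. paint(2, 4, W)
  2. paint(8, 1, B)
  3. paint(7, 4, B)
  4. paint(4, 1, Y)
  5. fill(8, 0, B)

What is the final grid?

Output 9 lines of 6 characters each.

After op 1 paint(2,4,W):
YYYYYY
YYYYYY
YBYYWY
YBYYYY
GYYYYY
GYYYYY
GYYYYY
GGYYYY
YYYYYY
After op 2 paint(8,1,B):
YYYYYY
YYYYYY
YBYYWY
YBYYYY
GYYYYY
GYYYYY
GYYYYY
GGYYYY
YBYYYY
After op 3 paint(7,4,B):
YYYYYY
YYYYYY
YBYYWY
YBYYYY
GYYYYY
GYYYYY
GYYYYY
GGYYBY
YBYYYY
After op 4 paint(4,1,Y):
YYYYYY
YYYYYY
YBYYWY
YBYYYY
GYYYYY
GYYYYY
GYYYYY
GGYYBY
YBYYYY
After op 5 fill(8,0,B) [1 cells changed]:
YYYYYY
YYYYYY
YBYYWY
YBYYYY
GYYYYY
GYYYYY
GYYYYY
GGYYBY
BBYYYY

Answer: YYYYYY
YYYYYY
YBYYWY
YBYYYY
GYYYYY
GYYYYY
GYYYYY
GGYYBY
BBYYYY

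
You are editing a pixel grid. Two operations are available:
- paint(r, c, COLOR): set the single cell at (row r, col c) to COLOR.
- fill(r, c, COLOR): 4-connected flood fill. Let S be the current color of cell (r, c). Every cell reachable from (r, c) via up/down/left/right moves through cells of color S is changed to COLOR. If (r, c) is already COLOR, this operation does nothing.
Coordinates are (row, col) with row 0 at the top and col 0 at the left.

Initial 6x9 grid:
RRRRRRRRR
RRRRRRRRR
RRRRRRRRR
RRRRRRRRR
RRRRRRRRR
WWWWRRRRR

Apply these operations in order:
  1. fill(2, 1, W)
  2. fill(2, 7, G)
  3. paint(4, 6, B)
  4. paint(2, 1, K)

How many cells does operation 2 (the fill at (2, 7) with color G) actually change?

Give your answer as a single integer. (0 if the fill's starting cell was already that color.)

After op 1 fill(2,1,W) [50 cells changed]:
WWWWWWWWW
WWWWWWWWW
WWWWWWWWW
WWWWWWWWW
WWWWWWWWW
WWWWWWWWW
After op 2 fill(2,7,G) [54 cells changed]:
GGGGGGGGG
GGGGGGGGG
GGGGGGGGG
GGGGGGGGG
GGGGGGGGG
GGGGGGGGG

Answer: 54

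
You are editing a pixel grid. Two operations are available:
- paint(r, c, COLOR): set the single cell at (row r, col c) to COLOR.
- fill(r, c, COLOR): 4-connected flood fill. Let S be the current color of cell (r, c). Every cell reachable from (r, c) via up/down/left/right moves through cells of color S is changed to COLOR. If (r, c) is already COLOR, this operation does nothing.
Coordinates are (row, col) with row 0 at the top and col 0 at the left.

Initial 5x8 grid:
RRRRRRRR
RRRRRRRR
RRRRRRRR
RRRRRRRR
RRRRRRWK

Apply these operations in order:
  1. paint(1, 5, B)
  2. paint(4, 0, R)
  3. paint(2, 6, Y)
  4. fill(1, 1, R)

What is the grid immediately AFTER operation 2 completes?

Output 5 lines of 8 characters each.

Answer: RRRRRRRR
RRRRRBRR
RRRRRRRR
RRRRRRRR
RRRRRRWK

Derivation:
After op 1 paint(1,5,B):
RRRRRRRR
RRRRRBRR
RRRRRRRR
RRRRRRRR
RRRRRRWK
After op 2 paint(4,0,R):
RRRRRRRR
RRRRRBRR
RRRRRRRR
RRRRRRRR
RRRRRRWK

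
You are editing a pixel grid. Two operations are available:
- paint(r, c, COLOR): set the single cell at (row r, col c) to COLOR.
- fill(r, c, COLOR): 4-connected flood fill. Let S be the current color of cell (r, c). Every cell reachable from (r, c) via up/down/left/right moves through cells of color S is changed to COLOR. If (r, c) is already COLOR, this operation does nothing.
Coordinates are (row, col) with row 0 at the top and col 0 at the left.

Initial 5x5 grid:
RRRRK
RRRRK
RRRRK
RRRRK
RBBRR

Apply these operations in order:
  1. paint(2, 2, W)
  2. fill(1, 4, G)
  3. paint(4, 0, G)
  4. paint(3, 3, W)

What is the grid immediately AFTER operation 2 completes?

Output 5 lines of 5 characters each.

Answer: RRRRG
RRRRG
RRWRG
RRRRG
RBBRR

Derivation:
After op 1 paint(2,2,W):
RRRRK
RRRRK
RRWRK
RRRRK
RBBRR
After op 2 fill(1,4,G) [4 cells changed]:
RRRRG
RRRRG
RRWRG
RRRRG
RBBRR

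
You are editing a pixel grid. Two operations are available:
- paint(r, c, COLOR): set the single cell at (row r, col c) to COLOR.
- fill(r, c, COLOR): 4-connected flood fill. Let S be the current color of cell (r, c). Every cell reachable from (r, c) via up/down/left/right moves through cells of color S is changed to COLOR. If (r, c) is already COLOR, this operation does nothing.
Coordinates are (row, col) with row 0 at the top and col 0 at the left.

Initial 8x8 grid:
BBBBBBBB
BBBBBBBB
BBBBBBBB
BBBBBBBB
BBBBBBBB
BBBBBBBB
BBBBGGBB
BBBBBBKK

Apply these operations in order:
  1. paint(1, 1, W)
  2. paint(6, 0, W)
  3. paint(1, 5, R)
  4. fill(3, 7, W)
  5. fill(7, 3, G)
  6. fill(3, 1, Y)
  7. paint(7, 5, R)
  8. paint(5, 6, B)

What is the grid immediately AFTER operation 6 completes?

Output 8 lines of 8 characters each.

After op 1 paint(1,1,W):
BBBBBBBB
BWBBBBBB
BBBBBBBB
BBBBBBBB
BBBBBBBB
BBBBBBBB
BBBBGGBB
BBBBBBKK
After op 2 paint(6,0,W):
BBBBBBBB
BWBBBBBB
BBBBBBBB
BBBBBBBB
BBBBBBBB
BBBBBBBB
WBBBGGBB
BBBBBBKK
After op 3 paint(1,5,R):
BBBBBBBB
BWBBBRBB
BBBBBBBB
BBBBBBBB
BBBBBBBB
BBBBBBBB
WBBBGGBB
BBBBBBKK
After op 4 fill(3,7,W) [57 cells changed]:
WWWWWWWW
WWWWWRWW
WWWWWWWW
WWWWWWWW
WWWWWWWW
WWWWWWWW
WWWWGGWW
WWWWWWKK
After op 5 fill(7,3,G) [59 cells changed]:
GGGGGGGG
GGGGGRGG
GGGGGGGG
GGGGGGGG
GGGGGGGG
GGGGGGGG
GGGGGGGG
GGGGGGKK
After op 6 fill(3,1,Y) [61 cells changed]:
YYYYYYYY
YYYYYRYY
YYYYYYYY
YYYYYYYY
YYYYYYYY
YYYYYYYY
YYYYYYYY
YYYYYYKK

Answer: YYYYYYYY
YYYYYRYY
YYYYYYYY
YYYYYYYY
YYYYYYYY
YYYYYYYY
YYYYYYYY
YYYYYYKK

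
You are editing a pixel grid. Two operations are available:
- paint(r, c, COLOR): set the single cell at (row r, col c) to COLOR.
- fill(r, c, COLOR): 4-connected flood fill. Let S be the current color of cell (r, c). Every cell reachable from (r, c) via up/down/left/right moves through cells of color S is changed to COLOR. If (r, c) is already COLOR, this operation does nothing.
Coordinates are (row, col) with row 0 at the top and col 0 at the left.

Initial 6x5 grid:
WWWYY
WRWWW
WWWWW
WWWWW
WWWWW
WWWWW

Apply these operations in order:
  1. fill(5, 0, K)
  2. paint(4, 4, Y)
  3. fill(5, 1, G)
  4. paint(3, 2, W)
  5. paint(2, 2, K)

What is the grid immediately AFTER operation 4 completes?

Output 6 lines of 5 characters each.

After op 1 fill(5,0,K) [27 cells changed]:
KKKYY
KRKKK
KKKKK
KKKKK
KKKKK
KKKKK
After op 2 paint(4,4,Y):
KKKYY
KRKKK
KKKKK
KKKKK
KKKKY
KKKKK
After op 3 fill(5,1,G) [26 cells changed]:
GGGYY
GRGGG
GGGGG
GGGGG
GGGGY
GGGGG
After op 4 paint(3,2,W):
GGGYY
GRGGG
GGGGG
GGWGG
GGGGY
GGGGG

Answer: GGGYY
GRGGG
GGGGG
GGWGG
GGGGY
GGGGG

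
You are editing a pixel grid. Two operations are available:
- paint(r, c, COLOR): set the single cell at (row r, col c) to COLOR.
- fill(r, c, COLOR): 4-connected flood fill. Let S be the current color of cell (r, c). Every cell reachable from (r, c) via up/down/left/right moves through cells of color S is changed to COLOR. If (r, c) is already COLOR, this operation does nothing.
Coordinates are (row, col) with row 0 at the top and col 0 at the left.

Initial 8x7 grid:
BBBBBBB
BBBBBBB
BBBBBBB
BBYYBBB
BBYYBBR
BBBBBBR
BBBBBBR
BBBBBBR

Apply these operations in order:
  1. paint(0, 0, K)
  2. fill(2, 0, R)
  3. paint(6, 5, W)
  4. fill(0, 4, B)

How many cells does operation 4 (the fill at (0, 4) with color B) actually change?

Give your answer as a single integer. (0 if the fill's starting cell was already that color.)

After op 1 paint(0,0,K):
KBBBBBB
BBBBBBB
BBBBBBB
BBYYBBB
BBYYBBR
BBBBBBR
BBBBBBR
BBBBBBR
After op 2 fill(2,0,R) [47 cells changed]:
KRRRRRR
RRRRRRR
RRRRRRR
RRYYRRR
RRYYRRR
RRRRRRR
RRRRRRR
RRRRRRR
After op 3 paint(6,5,W):
KRRRRRR
RRRRRRR
RRRRRRR
RRYYRRR
RRYYRRR
RRRRRRR
RRRRRWR
RRRRRRR
After op 4 fill(0,4,B) [50 cells changed]:
KBBBBBB
BBBBBBB
BBBBBBB
BBYYBBB
BBYYBBB
BBBBBBB
BBBBBWB
BBBBBBB

Answer: 50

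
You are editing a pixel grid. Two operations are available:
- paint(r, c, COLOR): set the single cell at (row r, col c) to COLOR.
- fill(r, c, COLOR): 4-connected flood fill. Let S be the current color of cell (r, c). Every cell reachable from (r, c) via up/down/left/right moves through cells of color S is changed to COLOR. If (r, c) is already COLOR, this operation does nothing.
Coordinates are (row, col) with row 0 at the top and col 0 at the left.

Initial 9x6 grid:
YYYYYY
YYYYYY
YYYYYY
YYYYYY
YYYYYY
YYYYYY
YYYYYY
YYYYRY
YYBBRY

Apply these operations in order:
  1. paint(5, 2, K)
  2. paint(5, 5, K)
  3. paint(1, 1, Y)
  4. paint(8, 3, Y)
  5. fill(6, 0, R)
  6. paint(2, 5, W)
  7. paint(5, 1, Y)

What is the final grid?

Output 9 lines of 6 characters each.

Answer: RRRRRR
RRRRRR
RRRRRW
RRRRRR
RRRRRR
RYKRRK
RRRRRR
RRRRRR
RRBRRR

Derivation:
After op 1 paint(5,2,K):
YYYYYY
YYYYYY
YYYYYY
YYYYYY
YYYYYY
YYKYYY
YYYYYY
YYYYRY
YYBBRY
After op 2 paint(5,5,K):
YYYYYY
YYYYYY
YYYYYY
YYYYYY
YYYYYY
YYKYYK
YYYYYY
YYYYRY
YYBBRY
After op 3 paint(1,1,Y):
YYYYYY
YYYYYY
YYYYYY
YYYYYY
YYYYYY
YYKYYK
YYYYYY
YYYYRY
YYBBRY
After op 4 paint(8,3,Y):
YYYYYY
YYYYYY
YYYYYY
YYYYYY
YYYYYY
YYKYYK
YYYYYY
YYYYRY
YYBYRY
After op 5 fill(6,0,R) [49 cells changed]:
RRRRRR
RRRRRR
RRRRRR
RRRRRR
RRRRRR
RRKRRK
RRRRRR
RRRRRR
RRBRRR
After op 6 paint(2,5,W):
RRRRRR
RRRRRR
RRRRRW
RRRRRR
RRRRRR
RRKRRK
RRRRRR
RRRRRR
RRBRRR
After op 7 paint(5,1,Y):
RRRRRR
RRRRRR
RRRRRW
RRRRRR
RRRRRR
RYKRRK
RRRRRR
RRRRRR
RRBRRR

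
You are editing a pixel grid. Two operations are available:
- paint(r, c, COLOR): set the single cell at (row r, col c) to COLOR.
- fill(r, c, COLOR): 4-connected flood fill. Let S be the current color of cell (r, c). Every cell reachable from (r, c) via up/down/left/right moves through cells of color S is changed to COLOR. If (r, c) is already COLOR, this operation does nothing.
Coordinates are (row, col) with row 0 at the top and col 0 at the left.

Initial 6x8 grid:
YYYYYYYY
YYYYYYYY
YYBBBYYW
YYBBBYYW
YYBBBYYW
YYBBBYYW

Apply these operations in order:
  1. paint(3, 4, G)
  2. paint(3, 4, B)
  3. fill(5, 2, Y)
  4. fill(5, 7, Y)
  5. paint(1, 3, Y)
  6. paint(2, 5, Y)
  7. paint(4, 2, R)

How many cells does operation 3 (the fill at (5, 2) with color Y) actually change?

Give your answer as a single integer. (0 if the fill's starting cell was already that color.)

Answer: 12

Derivation:
After op 1 paint(3,4,G):
YYYYYYYY
YYYYYYYY
YYBBBYYW
YYBBGYYW
YYBBBYYW
YYBBBYYW
After op 2 paint(3,4,B):
YYYYYYYY
YYYYYYYY
YYBBBYYW
YYBBBYYW
YYBBBYYW
YYBBBYYW
After op 3 fill(5,2,Y) [12 cells changed]:
YYYYYYYY
YYYYYYYY
YYYYYYYW
YYYYYYYW
YYYYYYYW
YYYYYYYW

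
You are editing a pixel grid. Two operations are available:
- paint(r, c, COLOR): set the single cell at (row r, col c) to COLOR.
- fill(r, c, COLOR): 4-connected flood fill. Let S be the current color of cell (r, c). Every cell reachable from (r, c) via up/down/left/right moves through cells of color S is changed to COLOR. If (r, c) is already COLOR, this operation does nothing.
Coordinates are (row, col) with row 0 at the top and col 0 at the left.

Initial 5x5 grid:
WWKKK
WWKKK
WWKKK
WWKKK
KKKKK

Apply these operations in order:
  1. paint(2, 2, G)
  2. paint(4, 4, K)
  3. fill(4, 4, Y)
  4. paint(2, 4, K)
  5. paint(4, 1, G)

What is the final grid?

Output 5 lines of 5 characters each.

Answer: WWYYY
WWYYY
WWGYK
WWYYY
YGYYY

Derivation:
After op 1 paint(2,2,G):
WWKKK
WWKKK
WWGKK
WWKKK
KKKKK
After op 2 paint(4,4,K):
WWKKK
WWKKK
WWGKK
WWKKK
KKKKK
After op 3 fill(4,4,Y) [16 cells changed]:
WWYYY
WWYYY
WWGYY
WWYYY
YYYYY
After op 4 paint(2,4,K):
WWYYY
WWYYY
WWGYK
WWYYY
YYYYY
After op 5 paint(4,1,G):
WWYYY
WWYYY
WWGYK
WWYYY
YGYYY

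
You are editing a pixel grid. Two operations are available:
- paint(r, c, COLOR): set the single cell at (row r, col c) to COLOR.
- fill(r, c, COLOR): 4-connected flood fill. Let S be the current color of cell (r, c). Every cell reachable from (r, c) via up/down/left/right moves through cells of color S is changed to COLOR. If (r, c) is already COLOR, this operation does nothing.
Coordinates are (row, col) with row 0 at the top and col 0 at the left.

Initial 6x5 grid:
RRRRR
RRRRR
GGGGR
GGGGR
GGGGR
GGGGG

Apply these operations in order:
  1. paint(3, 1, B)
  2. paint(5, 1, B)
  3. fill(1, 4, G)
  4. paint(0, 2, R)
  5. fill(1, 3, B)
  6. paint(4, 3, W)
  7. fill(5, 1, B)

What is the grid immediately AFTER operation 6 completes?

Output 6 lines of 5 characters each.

Answer: BBRBB
BBBBB
BBBBB
BBBBB
BBBWB
BBBBB

Derivation:
After op 1 paint(3,1,B):
RRRRR
RRRRR
GGGGR
GBGGR
GGGGR
GGGGG
After op 2 paint(5,1,B):
RRRRR
RRRRR
GGGGR
GBGGR
GGGGR
GBGGG
After op 3 fill(1,4,G) [13 cells changed]:
GGGGG
GGGGG
GGGGG
GBGGG
GGGGG
GBGGG
After op 4 paint(0,2,R):
GGRGG
GGGGG
GGGGG
GBGGG
GGGGG
GBGGG
After op 5 fill(1,3,B) [27 cells changed]:
BBRBB
BBBBB
BBBBB
BBBBB
BBBBB
BBBBB
After op 6 paint(4,3,W):
BBRBB
BBBBB
BBBBB
BBBBB
BBBWB
BBBBB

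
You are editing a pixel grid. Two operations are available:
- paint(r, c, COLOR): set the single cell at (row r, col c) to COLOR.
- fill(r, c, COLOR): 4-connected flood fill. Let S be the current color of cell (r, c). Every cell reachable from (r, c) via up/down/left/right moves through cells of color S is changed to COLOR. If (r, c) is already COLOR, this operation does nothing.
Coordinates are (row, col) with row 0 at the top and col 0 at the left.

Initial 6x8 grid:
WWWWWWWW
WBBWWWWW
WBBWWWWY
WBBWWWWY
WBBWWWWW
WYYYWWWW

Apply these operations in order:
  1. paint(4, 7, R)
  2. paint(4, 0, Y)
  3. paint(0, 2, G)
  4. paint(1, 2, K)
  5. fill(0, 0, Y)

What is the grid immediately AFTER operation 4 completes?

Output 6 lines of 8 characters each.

Answer: WWGWWWWW
WBKWWWWW
WBBWWWWY
WBBWWWWY
YBBWWWWR
WYYYWWWW

Derivation:
After op 1 paint(4,7,R):
WWWWWWWW
WBBWWWWW
WBBWWWWY
WBBWWWWY
WBBWWWWR
WYYYWWWW
After op 2 paint(4,0,Y):
WWWWWWWW
WBBWWWWW
WBBWWWWY
WBBWWWWY
YBBWWWWR
WYYYWWWW
After op 3 paint(0,2,G):
WWGWWWWW
WBBWWWWW
WBBWWWWY
WBBWWWWY
YBBWWWWR
WYYYWWWW
After op 4 paint(1,2,K):
WWGWWWWW
WBKWWWWW
WBBWWWWY
WBBWWWWY
YBBWWWWR
WYYYWWWW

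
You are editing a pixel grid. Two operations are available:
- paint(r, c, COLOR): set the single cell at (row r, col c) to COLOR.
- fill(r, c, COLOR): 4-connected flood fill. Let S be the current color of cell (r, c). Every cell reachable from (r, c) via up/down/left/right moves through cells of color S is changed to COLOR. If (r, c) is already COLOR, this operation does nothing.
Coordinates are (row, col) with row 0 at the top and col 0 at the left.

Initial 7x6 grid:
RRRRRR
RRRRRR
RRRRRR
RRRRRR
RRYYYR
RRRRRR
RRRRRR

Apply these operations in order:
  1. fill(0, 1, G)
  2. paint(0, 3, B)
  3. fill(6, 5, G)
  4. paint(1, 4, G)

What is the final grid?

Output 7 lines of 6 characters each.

After op 1 fill(0,1,G) [39 cells changed]:
GGGGGG
GGGGGG
GGGGGG
GGGGGG
GGYYYG
GGGGGG
GGGGGG
After op 2 paint(0,3,B):
GGGBGG
GGGGGG
GGGGGG
GGGGGG
GGYYYG
GGGGGG
GGGGGG
After op 3 fill(6,5,G) [0 cells changed]:
GGGBGG
GGGGGG
GGGGGG
GGGGGG
GGYYYG
GGGGGG
GGGGGG
After op 4 paint(1,4,G):
GGGBGG
GGGGGG
GGGGGG
GGGGGG
GGYYYG
GGGGGG
GGGGGG

Answer: GGGBGG
GGGGGG
GGGGGG
GGGGGG
GGYYYG
GGGGGG
GGGGGG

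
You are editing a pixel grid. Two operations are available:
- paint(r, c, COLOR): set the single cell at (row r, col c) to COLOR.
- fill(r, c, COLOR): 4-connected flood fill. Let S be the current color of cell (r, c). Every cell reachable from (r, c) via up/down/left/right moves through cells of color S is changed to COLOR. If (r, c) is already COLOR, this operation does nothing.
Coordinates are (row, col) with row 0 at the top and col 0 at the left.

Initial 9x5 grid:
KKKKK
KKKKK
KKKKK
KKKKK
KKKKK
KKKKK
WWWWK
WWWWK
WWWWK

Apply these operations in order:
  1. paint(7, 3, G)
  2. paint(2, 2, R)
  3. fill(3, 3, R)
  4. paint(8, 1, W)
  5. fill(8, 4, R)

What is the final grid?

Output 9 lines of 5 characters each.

After op 1 paint(7,3,G):
KKKKK
KKKKK
KKKKK
KKKKK
KKKKK
KKKKK
WWWWK
WWWGK
WWWWK
After op 2 paint(2,2,R):
KKKKK
KKKKK
KKRKK
KKKKK
KKKKK
KKKKK
WWWWK
WWWGK
WWWWK
After op 3 fill(3,3,R) [32 cells changed]:
RRRRR
RRRRR
RRRRR
RRRRR
RRRRR
RRRRR
WWWWR
WWWGR
WWWWR
After op 4 paint(8,1,W):
RRRRR
RRRRR
RRRRR
RRRRR
RRRRR
RRRRR
WWWWR
WWWGR
WWWWR
After op 5 fill(8,4,R) [0 cells changed]:
RRRRR
RRRRR
RRRRR
RRRRR
RRRRR
RRRRR
WWWWR
WWWGR
WWWWR

Answer: RRRRR
RRRRR
RRRRR
RRRRR
RRRRR
RRRRR
WWWWR
WWWGR
WWWWR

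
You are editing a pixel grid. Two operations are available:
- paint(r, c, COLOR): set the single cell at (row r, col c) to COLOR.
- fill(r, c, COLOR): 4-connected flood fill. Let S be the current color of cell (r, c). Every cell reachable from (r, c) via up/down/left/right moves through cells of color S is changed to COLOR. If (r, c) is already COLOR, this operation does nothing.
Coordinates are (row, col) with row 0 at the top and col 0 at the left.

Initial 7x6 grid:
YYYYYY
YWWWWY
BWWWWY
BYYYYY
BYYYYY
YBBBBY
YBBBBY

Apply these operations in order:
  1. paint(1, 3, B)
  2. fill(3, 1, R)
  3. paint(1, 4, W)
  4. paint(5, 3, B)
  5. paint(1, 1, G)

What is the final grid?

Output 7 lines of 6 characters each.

After op 1 paint(1,3,B):
YYYYYY
YWWBWY
BWWWWY
BYYYYY
BYYYYY
YBBBBY
YBBBBY
After op 2 fill(3,1,R) [21 cells changed]:
RRRRRR
RWWBWR
BWWWWR
BRRRRR
BRRRRR
YBBBBR
YBBBBR
After op 3 paint(1,4,W):
RRRRRR
RWWBWR
BWWWWR
BRRRRR
BRRRRR
YBBBBR
YBBBBR
After op 4 paint(5,3,B):
RRRRRR
RWWBWR
BWWWWR
BRRRRR
BRRRRR
YBBBBR
YBBBBR
After op 5 paint(1,1,G):
RRRRRR
RGWBWR
BWWWWR
BRRRRR
BRRRRR
YBBBBR
YBBBBR

Answer: RRRRRR
RGWBWR
BWWWWR
BRRRRR
BRRRRR
YBBBBR
YBBBBR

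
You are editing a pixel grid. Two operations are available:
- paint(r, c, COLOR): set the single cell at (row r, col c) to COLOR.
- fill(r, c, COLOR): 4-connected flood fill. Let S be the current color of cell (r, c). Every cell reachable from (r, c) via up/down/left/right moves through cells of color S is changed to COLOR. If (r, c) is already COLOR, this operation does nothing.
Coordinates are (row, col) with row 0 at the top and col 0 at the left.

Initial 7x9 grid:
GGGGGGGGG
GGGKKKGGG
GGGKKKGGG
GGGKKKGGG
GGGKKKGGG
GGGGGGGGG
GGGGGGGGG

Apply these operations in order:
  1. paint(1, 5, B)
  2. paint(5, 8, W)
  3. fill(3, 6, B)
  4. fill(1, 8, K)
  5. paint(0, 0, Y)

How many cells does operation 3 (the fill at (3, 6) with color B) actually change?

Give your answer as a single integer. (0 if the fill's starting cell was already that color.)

Answer: 50

Derivation:
After op 1 paint(1,5,B):
GGGGGGGGG
GGGKKBGGG
GGGKKKGGG
GGGKKKGGG
GGGKKKGGG
GGGGGGGGG
GGGGGGGGG
After op 2 paint(5,8,W):
GGGGGGGGG
GGGKKBGGG
GGGKKKGGG
GGGKKKGGG
GGGKKKGGG
GGGGGGGGW
GGGGGGGGG
After op 3 fill(3,6,B) [50 cells changed]:
BBBBBBBBB
BBBKKBBBB
BBBKKKBBB
BBBKKKBBB
BBBKKKBBB
BBBBBBBBW
BBBBBBBBB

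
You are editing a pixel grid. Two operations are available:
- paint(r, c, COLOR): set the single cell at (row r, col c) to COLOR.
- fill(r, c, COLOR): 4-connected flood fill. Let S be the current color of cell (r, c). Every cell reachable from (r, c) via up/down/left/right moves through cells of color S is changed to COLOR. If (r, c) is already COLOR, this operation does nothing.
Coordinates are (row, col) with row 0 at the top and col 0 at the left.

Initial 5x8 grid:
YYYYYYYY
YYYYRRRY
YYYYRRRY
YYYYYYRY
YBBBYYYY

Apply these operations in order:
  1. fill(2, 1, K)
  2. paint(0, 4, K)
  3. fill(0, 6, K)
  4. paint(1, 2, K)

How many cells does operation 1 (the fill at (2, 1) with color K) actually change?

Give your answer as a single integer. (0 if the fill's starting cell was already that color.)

Answer: 30

Derivation:
After op 1 fill(2,1,K) [30 cells changed]:
KKKKKKKK
KKKKRRRK
KKKKRRRK
KKKKKKRK
KBBBKKKK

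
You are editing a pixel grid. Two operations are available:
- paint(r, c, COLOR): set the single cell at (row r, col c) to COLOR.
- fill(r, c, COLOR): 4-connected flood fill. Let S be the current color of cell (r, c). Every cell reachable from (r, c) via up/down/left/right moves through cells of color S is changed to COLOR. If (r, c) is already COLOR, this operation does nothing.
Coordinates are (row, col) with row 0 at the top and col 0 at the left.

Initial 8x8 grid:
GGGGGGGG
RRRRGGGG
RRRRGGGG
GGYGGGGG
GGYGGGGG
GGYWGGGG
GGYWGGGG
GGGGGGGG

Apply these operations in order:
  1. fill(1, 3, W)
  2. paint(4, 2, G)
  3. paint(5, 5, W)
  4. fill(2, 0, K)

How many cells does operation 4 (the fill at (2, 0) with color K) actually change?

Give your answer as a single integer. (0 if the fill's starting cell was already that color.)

Answer: 8

Derivation:
After op 1 fill(1,3,W) [8 cells changed]:
GGGGGGGG
WWWWGGGG
WWWWGGGG
GGYGGGGG
GGYGGGGG
GGYWGGGG
GGYWGGGG
GGGGGGGG
After op 2 paint(4,2,G):
GGGGGGGG
WWWWGGGG
WWWWGGGG
GGYGGGGG
GGGGGGGG
GGYWGGGG
GGYWGGGG
GGGGGGGG
After op 3 paint(5,5,W):
GGGGGGGG
WWWWGGGG
WWWWGGGG
GGYGGGGG
GGGGGGGG
GGYWGWGG
GGYWGGGG
GGGGGGGG
After op 4 fill(2,0,K) [8 cells changed]:
GGGGGGGG
KKKKGGGG
KKKKGGGG
GGYGGGGG
GGGGGGGG
GGYWGWGG
GGYWGGGG
GGGGGGGG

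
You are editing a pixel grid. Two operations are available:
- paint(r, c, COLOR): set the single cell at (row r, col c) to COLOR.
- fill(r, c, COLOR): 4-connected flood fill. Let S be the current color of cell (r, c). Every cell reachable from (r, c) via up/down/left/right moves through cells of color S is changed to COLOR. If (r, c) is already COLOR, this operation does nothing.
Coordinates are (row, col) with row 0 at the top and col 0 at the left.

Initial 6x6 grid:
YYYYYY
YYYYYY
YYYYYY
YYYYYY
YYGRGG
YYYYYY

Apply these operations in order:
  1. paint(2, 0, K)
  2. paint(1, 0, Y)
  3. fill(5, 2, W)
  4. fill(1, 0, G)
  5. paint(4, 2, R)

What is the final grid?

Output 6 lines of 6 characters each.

Answer: GGGGGG
GGGGGG
KGGGGG
GGGGGG
GGRRGG
GGGGGG

Derivation:
After op 1 paint(2,0,K):
YYYYYY
YYYYYY
KYYYYY
YYYYYY
YYGRGG
YYYYYY
After op 2 paint(1,0,Y):
YYYYYY
YYYYYY
KYYYYY
YYYYYY
YYGRGG
YYYYYY
After op 3 fill(5,2,W) [31 cells changed]:
WWWWWW
WWWWWW
KWWWWW
WWWWWW
WWGRGG
WWWWWW
After op 4 fill(1,0,G) [31 cells changed]:
GGGGGG
GGGGGG
KGGGGG
GGGGGG
GGGRGG
GGGGGG
After op 5 paint(4,2,R):
GGGGGG
GGGGGG
KGGGGG
GGGGGG
GGRRGG
GGGGGG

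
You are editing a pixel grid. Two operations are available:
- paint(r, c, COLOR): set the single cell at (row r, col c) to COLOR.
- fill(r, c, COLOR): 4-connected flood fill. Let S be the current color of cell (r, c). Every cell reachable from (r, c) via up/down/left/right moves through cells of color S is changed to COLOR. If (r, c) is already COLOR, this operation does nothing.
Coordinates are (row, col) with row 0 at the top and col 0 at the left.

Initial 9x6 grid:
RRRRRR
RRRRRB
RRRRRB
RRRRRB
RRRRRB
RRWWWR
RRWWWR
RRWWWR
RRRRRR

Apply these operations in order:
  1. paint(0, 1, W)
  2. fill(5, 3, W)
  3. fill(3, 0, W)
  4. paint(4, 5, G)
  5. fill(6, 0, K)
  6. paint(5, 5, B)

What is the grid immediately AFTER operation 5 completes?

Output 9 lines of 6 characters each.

After op 1 paint(0,1,W):
RWRRRR
RRRRRB
RRRRRB
RRRRRB
RRRRRB
RRWWWR
RRWWWR
RRWWWR
RRRRRR
After op 2 fill(5,3,W) [0 cells changed]:
RWRRRR
RRRRRB
RRRRRB
RRRRRB
RRRRRB
RRWWWR
RRWWWR
RRWWWR
RRRRRR
After op 3 fill(3,0,W) [40 cells changed]:
WWWWWW
WWWWWB
WWWWWB
WWWWWB
WWWWWB
WWWWWW
WWWWWW
WWWWWW
WWWWWW
After op 4 paint(4,5,G):
WWWWWW
WWWWWB
WWWWWB
WWWWWB
WWWWWG
WWWWWW
WWWWWW
WWWWWW
WWWWWW
After op 5 fill(6,0,K) [50 cells changed]:
KKKKKK
KKKKKB
KKKKKB
KKKKKB
KKKKKG
KKKKKK
KKKKKK
KKKKKK
KKKKKK

Answer: KKKKKK
KKKKKB
KKKKKB
KKKKKB
KKKKKG
KKKKKK
KKKKKK
KKKKKK
KKKKKK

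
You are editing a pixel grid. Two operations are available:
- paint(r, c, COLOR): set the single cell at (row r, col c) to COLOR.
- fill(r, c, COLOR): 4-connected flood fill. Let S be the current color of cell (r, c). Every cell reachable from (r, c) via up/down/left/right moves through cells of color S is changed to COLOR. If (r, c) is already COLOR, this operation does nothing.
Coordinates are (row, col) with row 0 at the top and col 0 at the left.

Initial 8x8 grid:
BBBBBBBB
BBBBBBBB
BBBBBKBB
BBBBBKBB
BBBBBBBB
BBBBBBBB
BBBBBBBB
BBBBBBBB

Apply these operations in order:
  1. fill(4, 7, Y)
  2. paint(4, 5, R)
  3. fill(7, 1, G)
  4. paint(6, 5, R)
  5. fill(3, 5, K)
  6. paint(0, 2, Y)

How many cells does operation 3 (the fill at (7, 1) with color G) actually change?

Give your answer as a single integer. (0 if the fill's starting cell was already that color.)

After op 1 fill(4,7,Y) [62 cells changed]:
YYYYYYYY
YYYYYYYY
YYYYYKYY
YYYYYKYY
YYYYYYYY
YYYYYYYY
YYYYYYYY
YYYYYYYY
After op 2 paint(4,5,R):
YYYYYYYY
YYYYYYYY
YYYYYKYY
YYYYYKYY
YYYYYRYY
YYYYYYYY
YYYYYYYY
YYYYYYYY
After op 3 fill(7,1,G) [61 cells changed]:
GGGGGGGG
GGGGGGGG
GGGGGKGG
GGGGGKGG
GGGGGRGG
GGGGGGGG
GGGGGGGG
GGGGGGGG

Answer: 61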